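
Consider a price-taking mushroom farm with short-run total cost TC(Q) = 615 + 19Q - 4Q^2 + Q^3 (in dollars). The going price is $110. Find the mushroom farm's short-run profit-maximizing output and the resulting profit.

AVC = 19 - 4Q + Q^2; min AVC = $15 at Q = 2. Since P = $110 ≥ min AVC, the firm produces.
With MC = 19 - 8Q + 3Q^2, P = MC on the upward-sloping part at Q* = 7.
TR = 110·7 = 770. TC = 615 + 280 = 895. Profit = 770 − 895 = -$125.
Shutting down would mean losing the fixed cost of $615, so operating at a loss of $125 is better by $490.

Profit = -$125 at Q = 7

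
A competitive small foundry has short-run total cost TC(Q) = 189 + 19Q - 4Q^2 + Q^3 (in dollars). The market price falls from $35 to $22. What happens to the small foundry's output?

Output falls from 4 to 3

MC = 19 - 8Q + 3Q^2; the shutdown threshold is min AVC = $15 (at Q = 2).
At P = $35 ≥ min AVC, set P = MC on the rising branch: Q = 4.
At P = $22 ≥ min AVC, set P = MC: Q = 3. The firm stays open but cuts output.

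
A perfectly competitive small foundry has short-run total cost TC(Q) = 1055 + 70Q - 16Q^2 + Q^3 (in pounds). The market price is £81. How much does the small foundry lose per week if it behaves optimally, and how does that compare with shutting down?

Profit = -£329 at Q = 11

AVC = 70 - 16Q + Q^2; min AVC = £6 at Q = 8. Since P = £81 ≥ min AVC, the firm produces.
With MC = 70 - 32Q + 3Q^2, P = MC on the upward-sloping part at Q* = 11.
TR = 81·11 = 891. TC = 1055 + 165 = 1220. Profit = 891 − 1220 = -£329.
By producing, the firm covers all variable cost plus £726 of fixed cost; shutting down would lose the full £1055.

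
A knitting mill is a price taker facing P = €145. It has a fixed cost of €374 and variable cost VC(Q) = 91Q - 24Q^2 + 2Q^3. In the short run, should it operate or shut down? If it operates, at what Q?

Produce at Q = 9

Variable cost is VC = 91Q - 24Q^2 + 2Q^3, so AVC = VC/Q = 91 - 24Q + 2Q^2 and MC = dTC/dQ = 91 - 48Q + 6Q^2.
AVC is minimized where dAVC/dQ = -24 + 4Q = 0, at Q = 6; min AVC = 91 - 24·6 + 2·6^2 = €19.
P = €145 exceeds min AVC = €19, so the firm stays open.
P = MC gives -54 - 48Q + 6Q^2 = 0, with roots -1 and 9. Take the larger (rising MC): Q* = 9.
Check: AVC at Q = 9 is €37 ≤ P, so revenue covers variable cost.
Profit = P·Q − TC = 145·9 − 707 = €598.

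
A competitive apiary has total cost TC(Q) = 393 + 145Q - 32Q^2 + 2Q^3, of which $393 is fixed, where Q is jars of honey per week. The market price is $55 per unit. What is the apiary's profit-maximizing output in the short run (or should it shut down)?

Produce at Q = 9

From TC, MC = TC'(Q) = 145 - 64Q + 6Q^2 and AVC = VC/Q = 145 - 32Q + 2Q^2.
The AVC parabola has its vertex at Q = 32/4 = 8, where AVC = 145 - 32·8 + 2·8^2 = $17.
Since P = $55 ≥ min AVC = $17, price covers variable cost and the firm should produce.
Set P = MC: 55 = 145 - 64Q + 6Q^2 → 90 - 64Q + 6Q^2 = 0. The roots are Q = 5/3 and Q = 9; the profit-maximizing output is on the rising part of MC, so Q* = 9.
Check: AVC at Q = 9 is $19 ≤ P, so revenue covers variable cost.
Profit = P·Q − TC = 55·9 − 564 = -$69, a loss, but smaller than the $393 fixed cost the firm would lose by shutting down.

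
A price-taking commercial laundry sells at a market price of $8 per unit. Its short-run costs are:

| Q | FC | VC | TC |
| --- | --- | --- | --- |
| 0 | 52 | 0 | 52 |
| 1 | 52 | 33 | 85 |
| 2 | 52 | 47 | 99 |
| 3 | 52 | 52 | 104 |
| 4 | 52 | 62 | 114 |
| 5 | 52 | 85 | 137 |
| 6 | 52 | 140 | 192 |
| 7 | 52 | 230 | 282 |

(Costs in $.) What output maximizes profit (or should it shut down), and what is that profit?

Profit at each row (π = 8Q − TC): Q=0: -52; Q=1: -77; Q=2: -83; Q=3: -80; Q=4: -82; Q=5: -97; Q=6: -144; Q=7: -226.
Profit is highest at Q = 0. Equivalently, the lowest AVC in the table is 62/4 ≈ $15.50 at Q = 4, and P = $8 falls below it — price never covers variable cost, so the firm shuts down and loses only its fixed cost.

Q = 0 (shut down); profit = -$52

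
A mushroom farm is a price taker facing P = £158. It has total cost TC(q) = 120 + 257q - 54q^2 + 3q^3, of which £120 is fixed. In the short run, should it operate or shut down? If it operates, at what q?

Produce at q = 11

Variable cost is VC = 257q - 54q^2 + 3q^3, so AVC = VC/q = 257 - 54q + 3q^2 and MC = dTC/dq = 257 - 108q + 9q^2.
The AVC parabola has its vertex at q = 54/6 = 9, where AVC = 257 - 54·9 + 3·9^2 = £14.
Since P = £158 ≥ min AVC = £14, price covers variable cost and the firm should produce.
Set P = MC: 158 = 257 - 108q + 9q^2 → 99 - 108q + 9q^2 = 0. The roots are q = 1 and q = 11; the profit-maximizing output is on the rising part of MC, so q* = 11.
Check: AVC at q = 11 is £26 ≤ P, so revenue covers variable cost.
Profit = P·q − TC = 158·11 − 406 = £1332.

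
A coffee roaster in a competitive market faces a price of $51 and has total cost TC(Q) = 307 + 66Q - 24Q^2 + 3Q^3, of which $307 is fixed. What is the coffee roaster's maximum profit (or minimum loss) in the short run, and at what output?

AVC = 66 - 24Q + 3Q^2; min AVC = $18 at Q = 4. Since P = $51 ≥ min AVC, the firm produces.
With MC = 66 - 48Q + 9Q^2, P = MC on the upward-sloping part at Q* = 5.
TR = 51·5 = 255. TC = 307 + 105 = 412. Profit = 255 − 412 = -$157.
Shutting down would mean losing the fixed cost of $307, so operating at a loss of $157 is better by $150.

Profit = -$157 at Q = 5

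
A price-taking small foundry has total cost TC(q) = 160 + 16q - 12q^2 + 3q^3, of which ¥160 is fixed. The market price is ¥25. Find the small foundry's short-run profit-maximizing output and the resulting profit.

Profit = -¥106 at q = 3

AVC = 16 - 12q + 3q^2; min AVC = ¥4 at q = 2. Since P = ¥25 ≥ min AVC, the firm produces.
MC = 16 - 24q + 9q^2. Setting P = MC and taking the root on the rising branch gives q* = 3.
TR = 25·3 = 75. TC = 160 + 21 = 181. Profit = 75 − 181 = -¥106.
By producing, the firm covers all variable cost plus ¥54 of fixed cost; shutting down would lose the full ¥160.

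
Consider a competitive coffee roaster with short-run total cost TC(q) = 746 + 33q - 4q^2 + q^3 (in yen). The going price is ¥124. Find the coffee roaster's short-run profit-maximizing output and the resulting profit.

AVC = 33 - 4q + q^2; min AVC = ¥29 at q = 2. Since P = ¥124 ≥ min AVC, the firm produces.
MC = 33 - 8q + 3q^2. Setting P = MC and taking the root on the rising branch gives q* = 7.
TR = 124·7 = 868. TC = 746 + 378 = 1124. Profit = 868 − 1124 = -¥256.
That loss of ¥256 beats the ¥746 the firm would lose by shutting down; producing recovers ¥490 of fixed cost.

Profit = -¥256 at q = 7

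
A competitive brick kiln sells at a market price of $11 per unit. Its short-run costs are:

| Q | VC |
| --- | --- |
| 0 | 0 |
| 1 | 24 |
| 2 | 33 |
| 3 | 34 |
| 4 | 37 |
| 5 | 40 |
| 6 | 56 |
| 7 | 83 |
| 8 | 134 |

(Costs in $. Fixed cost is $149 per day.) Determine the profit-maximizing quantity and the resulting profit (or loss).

Q = 5; profit = -$134

Profit at each row (π = 11Q − TC): Q=0: -149; Q=1: -162; Q=2: -160; Q=3: -150; Q=4: -142; Q=5: -134; Q=6: -139; Q=7: -155; Q=8: -195.
Profit is maximized at Q = 5. AVC there is 40/5 = $8 ≤ P, so producing beats shutting down (which would give -$149).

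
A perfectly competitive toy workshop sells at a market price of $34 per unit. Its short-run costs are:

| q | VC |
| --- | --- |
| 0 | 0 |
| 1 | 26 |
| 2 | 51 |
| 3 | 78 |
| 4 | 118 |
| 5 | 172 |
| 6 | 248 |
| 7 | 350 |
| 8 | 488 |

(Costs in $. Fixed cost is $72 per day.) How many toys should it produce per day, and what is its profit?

q = 3; profit = -$48

Profit at each row (π = 34q − TC): q=0: -72; q=1: -64; q=2: -55; q=3: -48; q=4: -54; q=5: -74; q=6: -116; q=7: -184; q=8: -288.
Profit is maximized at q = 3. AVC there is 78/3 = $26 ≤ P, so producing beats shutting down (which would give -$72).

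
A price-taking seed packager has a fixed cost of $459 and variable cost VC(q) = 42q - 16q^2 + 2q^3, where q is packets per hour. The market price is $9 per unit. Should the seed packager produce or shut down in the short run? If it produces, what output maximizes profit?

Shut down

Strip out fixed cost: VC = 42q - 16q^2 + 2q^3. Then AVC = 42 - 16q + 2q^2 and MC = 42 - 32q + 6q^2.
AVC is minimized where dAVC/dq = -16 + 4q = 0, at q = 4; min AVC = 42 - 16·4 + 2·4^2 = $10.
P = $9 lies below min AVC = $10; no output level covers variable cost.
Best response: produce nothing and absorb the $459 fixed cost.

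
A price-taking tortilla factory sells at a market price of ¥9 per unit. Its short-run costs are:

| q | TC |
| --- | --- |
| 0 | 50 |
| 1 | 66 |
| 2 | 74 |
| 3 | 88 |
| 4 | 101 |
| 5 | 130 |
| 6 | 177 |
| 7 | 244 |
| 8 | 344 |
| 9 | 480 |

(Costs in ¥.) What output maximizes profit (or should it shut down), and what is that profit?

Tabulate TR − TC: q=0: -50; q=1: -57; q=2: -56; q=3: -61; q=4: -65; q=5: -85; q=6: -123; q=7: -181; q=8: -272; q=9: -399.
Profit is highest at q = 0. Equivalently, the lowest AVC in the table is 24/2 ≈ ¥12 at q = 2, and P = ¥9 falls below it — price never covers variable cost, so the firm shuts down and loses only its fixed cost.

q = 0 (shut down); profit = -¥50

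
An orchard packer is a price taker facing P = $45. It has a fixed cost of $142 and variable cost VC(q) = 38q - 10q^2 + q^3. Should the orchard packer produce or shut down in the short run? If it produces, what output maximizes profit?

Produce at q = 7

Variable cost is VC = 38q - 10q^2 + q^3, so AVC = VC/q = 38 - 10q + q^2 and MC = dTC/dq = 38 - 20q + 3q^2.
AVC hits its minimum where MC = AVC, at q = 5, giving min AVC = 38 - 10·5 + 5^2 = $13.
P = $45 exceeds min AVC = $13, so the firm stays open.
Solving P = MC: -7 - 20q + 3q^2 = 0 ⇒ q = -1/3 or 7. On the upward-sloping branch, q* = 7.
Check: AVC at q = 7 is $17 ≤ P, so revenue covers variable cost.
Profit = P·q − TC = 45·7 − 261 = $54.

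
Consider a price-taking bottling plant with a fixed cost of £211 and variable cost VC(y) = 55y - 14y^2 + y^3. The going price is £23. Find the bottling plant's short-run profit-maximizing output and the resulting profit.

AVC = 55 - 14y + y^2 has its minimum £6 at y = 7; price £23 clears that bar, so the firm operates.
MC = 55 - 28y + 3y^2. Setting P = MC and taking the root on the rising branch gives y* = 8.
TR = 23·8 = 184. TC = 211 + 56 = 267. Profit = 184 − 267 = -£83.
By producing, the firm covers all variable cost plus £128 of fixed cost; shutting down would lose the full £211.

Profit = -£83 at y = 8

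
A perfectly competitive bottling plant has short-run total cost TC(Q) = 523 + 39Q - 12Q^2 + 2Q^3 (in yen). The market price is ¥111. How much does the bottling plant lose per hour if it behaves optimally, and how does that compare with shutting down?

Profit = -¥91 at Q = 6

AVC = 39 - 12Q + 2Q^2 has its minimum ¥21 at Q = 3; price ¥111 clears that bar, so the firm operates.
MC = 39 - 24Q + 6Q^2. Setting P = MC and taking the root on the rising branch gives Q* = 6.
TR = 111·6 = 666. TC = 523 + 234 = 757. Profit = 666 − 757 = -¥91.
By producing, the firm covers all variable cost plus ¥432 of fixed cost; shutting down would lose the full ¥523.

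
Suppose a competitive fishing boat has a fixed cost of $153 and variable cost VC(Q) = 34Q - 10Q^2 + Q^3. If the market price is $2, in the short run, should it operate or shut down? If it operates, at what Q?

Variable cost is VC = 34Q - 10Q^2 + Q^3, so AVC = VC/Q = 34 - 10Q + Q^2 and MC = dTC/dQ = 34 - 20Q + 3Q^2.
The AVC parabola has its vertex at Q = 10/2 = 5, where AVC = 34 - 10·5 + 5^2 = $9.
P = $2 lies below min AVC = $9; no output level covers variable cost.
The firm minimizes its loss by shutting down and losing only its fixed cost of $153.

Shut down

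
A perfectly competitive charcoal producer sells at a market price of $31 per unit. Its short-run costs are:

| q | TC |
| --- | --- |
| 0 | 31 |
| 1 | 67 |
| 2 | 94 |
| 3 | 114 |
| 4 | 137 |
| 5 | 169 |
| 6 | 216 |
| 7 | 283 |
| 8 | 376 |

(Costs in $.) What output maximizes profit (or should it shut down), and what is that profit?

q = 4; profit = -$13

Tabulate TR − TC: q=0: -31; q=1: -36; q=2: -32; q=3: -21; q=4: -13; q=5: -14; q=6: -30; q=7: -66; q=8: -128.
Profit is maximized at q = 4. AVC there is 106/4 = $26.50 ≤ P, so producing beats shutting down (which would give -$31).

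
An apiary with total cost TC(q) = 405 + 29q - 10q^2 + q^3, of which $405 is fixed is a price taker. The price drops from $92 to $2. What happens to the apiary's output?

MC = 29 - 20q + 3q^2; the shutdown threshold is min AVC = $4 (at q = 5).
At P = $92 ≥ min AVC, set P = MC on the rising branch: q = 9.
At P = $2 < min AVC = $4, price no longer covers variable cost at any output, so the firm shuts down: q = 0.

Output falls from 9 to 0 (the firm shuts down)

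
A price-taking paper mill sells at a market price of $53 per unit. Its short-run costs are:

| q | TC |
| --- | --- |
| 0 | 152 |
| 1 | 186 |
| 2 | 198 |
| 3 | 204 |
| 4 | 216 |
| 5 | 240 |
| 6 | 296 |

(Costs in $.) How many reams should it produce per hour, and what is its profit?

Compute π = P·q − TC at each output: q=0: -152; q=1: -133; q=2: -92; q=3: -45; q=4: -4; q=5: 25; q=6: 22.
Profit is maximized at q = 5. AVC there is 88/5 = $17.60 ≤ P, so producing beats shutting down (which would give -$152).

q = 5; profit = $25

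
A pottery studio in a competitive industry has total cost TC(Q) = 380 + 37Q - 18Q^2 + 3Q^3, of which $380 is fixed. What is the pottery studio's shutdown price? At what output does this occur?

The firm shuts down when price falls below the minimum of average variable cost. AVC = VC/Q = 37 - 18Q + 3Q^2.
At the minimum of AVC, MC = AVC. MC = 37 - 36Q + 9Q^2; setting MC = AVC gives 6Q^2 - 18Q = 0, so Q = 3. min AVC = 10.
The firm shuts down for any P below $10.

$10 per unit, at Q = 3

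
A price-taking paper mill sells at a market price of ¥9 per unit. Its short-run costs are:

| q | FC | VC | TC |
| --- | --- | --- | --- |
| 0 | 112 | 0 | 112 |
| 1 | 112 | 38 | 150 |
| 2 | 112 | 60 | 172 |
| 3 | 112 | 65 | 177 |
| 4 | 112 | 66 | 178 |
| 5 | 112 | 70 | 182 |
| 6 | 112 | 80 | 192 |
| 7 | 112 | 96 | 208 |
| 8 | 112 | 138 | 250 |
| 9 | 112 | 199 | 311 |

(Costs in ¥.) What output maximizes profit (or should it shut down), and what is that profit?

Profit at each row (π = 9q − TC): q=0: -112; q=1: -141; q=2: -154; q=3: -150; q=4: -142; q=5: -137; q=6: -138; q=7: -145; q=8: -178; q=9: -230.
Profit is highest at q = 0. Equivalently, the lowest AVC in the table is 80/6 ≈ ¥13.33 at q = 6, and P = ¥9 falls below it — price never covers variable cost, so the firm shuts down and loses only its fixed cost.

q = 0 (shut down); profit = -¥112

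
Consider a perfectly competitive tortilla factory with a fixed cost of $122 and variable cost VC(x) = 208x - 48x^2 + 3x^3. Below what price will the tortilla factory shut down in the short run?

Short-run supply begins at min AVC. From VC = 208x - 48x^2 + 3x^3, AVC = 208 - 48x + 3x^2.
At the minimum of AVC, MC = AVC. MC = 208 - 96x + 9x^2; setting MC = AVC gives 6x^2 - 48x = 0, so x = 8. min AVC = 16.
For P < $16 the firm produces nothing.

$16 per unit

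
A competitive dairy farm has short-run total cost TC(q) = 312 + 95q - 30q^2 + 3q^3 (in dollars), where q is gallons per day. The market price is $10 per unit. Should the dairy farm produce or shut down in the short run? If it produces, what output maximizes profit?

Shut down

From TC, MC = TC'(q) = 95 - 60q + 9q^2 and AVC = VC/q = 95 - 30q + 3q^2.
The AVC parabola has its vertex at q = 30/6 = 5, where AVC = 95 - 30·5 + 3·5^2 = $20.
With P < min AVC ($10 < $20), every unit sold adds to the loss.
The firm minimizes its loss by shutting down and losing only its fixed cost of $312.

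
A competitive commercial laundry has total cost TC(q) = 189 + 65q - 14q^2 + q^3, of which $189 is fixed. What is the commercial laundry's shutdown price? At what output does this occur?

$16 per unit, at q = 7

The firm shuts down when price falls below the minimum of average variable cost. AVC = VC/q = 65 - 14q + q^2.
dAVC/dq = -14 + 2q = 0 gives q = 7. min AVC = 65 - 14·7 + 7^2 = 16.
For P < $16 the firm produces nothing.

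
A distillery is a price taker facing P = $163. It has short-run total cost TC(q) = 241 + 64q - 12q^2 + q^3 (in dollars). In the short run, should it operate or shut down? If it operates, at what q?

Produce at q = 11

Strip out fixed cost: VC = 64q - 12q^2 + q^3. Then AVC = 64 - 12q + q^2 and MC = 64 - 24q + 3q^2.
AVC hits its minimum where MC = AVC, at q = 6, giving min AVC = 64 - 12·6 + 6^2 = $28.
Since P = $163 ≥ min AVC = $28, price covers variable cost and the firm should produce.
Solving P = MC: -99 - 24q + 3q^2 = 0 ⇒ q = -3 or 11. On the upward-sloping branch, q* = 11.
Check: AVC at q = 11 is $53 ≤ P, so revenue covers variable cost.
Profit = P·q − TC = 163·11 − 824 = $969.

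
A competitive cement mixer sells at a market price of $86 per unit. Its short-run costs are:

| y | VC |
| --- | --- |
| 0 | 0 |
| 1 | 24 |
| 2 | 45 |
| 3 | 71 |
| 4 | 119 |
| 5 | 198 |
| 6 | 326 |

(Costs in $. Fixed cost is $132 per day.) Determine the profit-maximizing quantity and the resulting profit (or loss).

Compute π = P·y − TC at each output: y=0: -132; y=1: -70; y=2: -5; y=3: 55; y=4: 93; y=5: 100; y=6: 58.
Profit is maximized at y = 5. AVC there is 198/5 = $39.60 ≤ P, so producing beats shutting down (which would give -$132).

y = 5; profit = $100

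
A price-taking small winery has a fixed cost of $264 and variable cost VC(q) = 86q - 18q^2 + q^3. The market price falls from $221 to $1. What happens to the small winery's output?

Output falls from 15 to 0 (the firm shuts down)

AVC = 86 - 18q + q^2, minimized at q = 9 where min AVC = $5. MC = 86 - 36q + 3q^2.
With P = $221 above the shutdown price, P = MC gives q = 15.
At P = $1 < min AVC = $5, price no longer covers variable cost at any output, so the firm shuts down: q = 0.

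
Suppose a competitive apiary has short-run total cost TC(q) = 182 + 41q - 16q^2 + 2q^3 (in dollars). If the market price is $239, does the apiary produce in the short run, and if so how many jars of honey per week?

Produce at q = 9

Strip out fixed cost: VC = 41q - 16q^2 + 2q^3. Then AVC = 41 - 16q + 2q^2 and MC = 41 - 32q + 6q^2.
AVC hits its minimum where MC = AVC, at q = 4, giving min AVC = 41 - 16·4 + 2·4^2 = $9.
Since P = $239 ≥ min AVC = $9, price covers variable cost and the firm should produce.
Set P = MC: 239 = 41 - 32q + 6q^2 → -198 - 32q + 6q^2 = 0. The roots are q = -11/3 and q = 9; the profit-maximizing output is on the rising part of MC, so q* = 9.
Check: AVC at q = 9 is $59 ≤ P, so revenue covers variable cost.
Profit = P·q − TC = 239·9 − 713 = $1438.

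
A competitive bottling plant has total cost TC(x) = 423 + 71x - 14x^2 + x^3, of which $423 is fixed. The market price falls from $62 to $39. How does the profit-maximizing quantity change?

Output falls from 9 to 8

MC = 71 - 28x + 3x^2; the shutdown threshold is min AVC = $22 (at x = 7).
With P = $62 above the shutdown price, P = MC gives x = 9.
At P = $39 ≥ min AVC, set P = MC: x = 8. The firm stays open but cuts output.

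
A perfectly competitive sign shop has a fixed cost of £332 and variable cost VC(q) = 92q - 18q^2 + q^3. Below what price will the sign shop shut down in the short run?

The shutdown price is the minimum of AVC. VC = 92q - 18q^2 + q^3, so AVC = 92 - 18q + q^2.
At the minimum of AVC, MC = AVC. MC = 92 - 36q + 3q^2; setting MC = AVC gives 2q^2 - 18q = 0, so q = 9. min AVC = 11.
So the shutdown price is £11.

£11 per unit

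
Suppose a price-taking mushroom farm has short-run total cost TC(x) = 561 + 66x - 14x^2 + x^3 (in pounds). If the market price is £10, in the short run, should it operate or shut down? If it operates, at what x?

Shut down

Variable cost is VC = 66x - 14x^2 + x^3, so AVC = VC/x = 66 - 14x + x^2 and MC = dTC/dx = 66 - 28x + 3x^2.
AVC is minimized where dAVC/dx = -14 + 2x = 0, at x = 7; min AVC = 66 - 14·7 + 7^2 = £17.
Since P = £10 < min AVC = £17, price fails to cover variable cost at any output.
Shutting down limits the loss to fixed cost, £561.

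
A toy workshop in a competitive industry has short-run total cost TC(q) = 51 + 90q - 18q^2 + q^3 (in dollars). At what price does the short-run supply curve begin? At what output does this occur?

$9 per unit, at q = 9

The firm shuts down when price falls below the minimum of average variable cost. AVC = VC/q = 90 - 18q + q^2.
dAVC/dq = -18 + 2q = 0 gives q = 9. min AVC = 90 - 18·9 + 9^2 = 9.
So the shutdown price is $9.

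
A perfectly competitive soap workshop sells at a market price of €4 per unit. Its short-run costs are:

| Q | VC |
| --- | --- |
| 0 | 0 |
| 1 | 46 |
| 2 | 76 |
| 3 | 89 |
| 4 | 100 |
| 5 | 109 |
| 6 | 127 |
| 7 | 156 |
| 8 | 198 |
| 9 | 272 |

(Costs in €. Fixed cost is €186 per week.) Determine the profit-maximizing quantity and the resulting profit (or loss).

Q = 0 (shut down); profit = -€186

Profit at each row (π = 4Q − TC): Q=0: -186; Q=1: -228; Q=2: -254; Q=3: -263; Q=4: -270; Q=5: -275; Q=6: -289; Q=7: -314; Q=8: -352; Q=9: -422.
Profit is highest at Q = 0. Equivalently, the lowest AVC in the table is 127/6 ≈ €21.17 at Q = 6, and P = €4 falls below it — price never covers variable cost, so the firm shuts down and loses only its fixed cost.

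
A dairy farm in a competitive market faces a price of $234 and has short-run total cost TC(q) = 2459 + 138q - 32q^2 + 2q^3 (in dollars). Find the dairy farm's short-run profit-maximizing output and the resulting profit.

AVC = 138 - 32q + 2q^2; min AVC = $10 at q = 8. Since P = $234 ≥ min AVC, the firm produces.
MC = 138 - 64q + 6q^2. Setting P = MC and taking the root on the rising branch gives q* = 12.
TR = 234·12 = 2808. TC = 2459 + 504 = 2963. Profit = 2808 − 2963 = -$155.
Shutting down would mean losing the fixed cost of $2459, so operating at a loss of $155 is better by $2304.

Profit = -$155 at q = 12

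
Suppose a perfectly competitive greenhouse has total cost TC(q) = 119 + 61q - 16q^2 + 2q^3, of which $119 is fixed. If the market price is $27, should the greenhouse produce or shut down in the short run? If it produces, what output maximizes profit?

Variable cost is VC = 61q - 16q^2 + 2q^3, so AVC = VC/q = 61 - 16q + 2q^2 and MC = dTC/dq = 61 - 32q + 6q^2.
AVC is minimized where dAVC/dq = -16 + 4q = 0, at q = 4; min AVC = 61 - 16·4 + 2·4^2 = $29.
With P < min AVC ($27 < $29), every unit sold adds to the loss.
The firm minimizes its loss by shutting down and losing only its fixed cost of $119.

Shut down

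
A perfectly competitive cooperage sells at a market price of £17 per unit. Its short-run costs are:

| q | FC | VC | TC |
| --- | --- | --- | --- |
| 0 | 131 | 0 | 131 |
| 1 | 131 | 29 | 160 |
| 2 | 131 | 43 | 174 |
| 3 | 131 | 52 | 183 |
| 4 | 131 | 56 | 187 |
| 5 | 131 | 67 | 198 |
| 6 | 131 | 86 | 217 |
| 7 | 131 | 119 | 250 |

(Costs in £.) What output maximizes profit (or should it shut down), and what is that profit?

Tabulate TR − TC: q=0: -131; q=1: -143; q=2: -140; q=3: -132; q=4: -119; q=5: -113; q=6: -115; q=7: -131.
Profit is maximized at q = 5. AVC there is 67/5 = £13.40 ≤ P, so producing beats shutting down (which would give -£131).

q = 5; profit = -£113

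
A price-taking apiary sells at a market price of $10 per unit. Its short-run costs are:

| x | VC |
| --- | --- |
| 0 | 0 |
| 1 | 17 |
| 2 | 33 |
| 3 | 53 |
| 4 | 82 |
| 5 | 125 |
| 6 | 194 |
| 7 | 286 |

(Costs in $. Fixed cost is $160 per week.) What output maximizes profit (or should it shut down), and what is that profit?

x = 0 (shut down); profit = -$160

Compute π = P·x − TC at each output: x=0: -160; x=1: -167; x=2: -173; x=3: -183; x=4: -202; x=5: -235; x=6: -294; x=7: -376.
Profit is highest at x = 0. Equivalently, the lowest AVC in the table is 33/2 ≈ $16.50 at x = 2, and P = $10 falls below it — price never covers variable cost, so the firm shuts down and loses only its fixed cost.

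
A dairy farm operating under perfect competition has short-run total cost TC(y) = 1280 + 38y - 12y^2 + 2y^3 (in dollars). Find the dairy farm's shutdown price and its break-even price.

Shutdown price = min AVC. AVC = 38 - 12y + 2y^2, with vertex at y = 3 and minimum $20.
ATC = 1280/y + 38 - 12y + 2y^2. Setting dATC/dy = −1280/y^2 − 12 + 4y = 0 gives y = 8 (since 4·8^3 − 12·8^2 = 1280).
min ATC = 1280/8 + 38 − 12·8 + 2·8^2 = $230. That is the break-even price.
Between these two prices the firm operates at a loss; above $230 it earns a profit.

Shutdown price = $20; break-even price = $230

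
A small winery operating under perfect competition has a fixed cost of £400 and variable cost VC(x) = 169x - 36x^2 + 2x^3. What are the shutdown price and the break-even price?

Shutdown price = £7; break-even price = £49

Shutdown price = min AVC. AVC = 169 - 36x + 2x^2, with vertex at x = 9 and minimum £7.
ATC = 400/x + 169 - 36x + 2x^2. Setting dATC/dx = −400/x^2 − 36 + 4x = 0 gives x = 10 (since 4·10^3 − 36·10^2 = 400).
min ATC = 400/10 + 169 − 36·10 + 2·10^2 = £49. That is the break-even price.
Between these two prices the firm operates at a loss; above £49 it earns a profit.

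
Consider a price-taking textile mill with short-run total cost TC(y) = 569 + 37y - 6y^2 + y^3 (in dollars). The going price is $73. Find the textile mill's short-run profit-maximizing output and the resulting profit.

AVC = 37 - 6y + y^2 has its minimum $28 at y = 3; price $73 clears that bar, so the firm operates.
MC = 37 - 12y + 3y^2. Setting P = MC and taking the root on the rising branch gives y* = 6.
TR = 73·6 = 438. TC = 569 + 222 = 791. Profit = 438 − 791 = -$353.
That loss of $353 beats the $569 the firm would lose by shutting down; producing recovers $216 of fixed cost.

Profit = -$353 at y = 6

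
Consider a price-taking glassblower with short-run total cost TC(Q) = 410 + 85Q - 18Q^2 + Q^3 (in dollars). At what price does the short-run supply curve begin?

The shutdown price is the minimum of AVC. VC = 85Q - 18Q^2 + Q^3, so AVC = 85 - 18Q + Q^2.
dAVC/dQ = -18 + 2Q = 0 gives Q = 9. min AVC = 85 - 18·9 + 9^2 = 4.
The firm shuts down for any P below $4.

$4 per unit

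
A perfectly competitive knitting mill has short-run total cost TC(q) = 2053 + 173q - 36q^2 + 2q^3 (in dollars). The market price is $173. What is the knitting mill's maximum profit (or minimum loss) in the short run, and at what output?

Profit = -$325 at q = 12

AVC = 173 - 36q + 2q^2; min AVC = $11 at q = 9. Since P = $173 ≥ min AVC, the firm produces.
With MC = 173 - 72q + 6q^2, P = MC on the upward-sloping part at q* = 12.
TR = 173·12 = 2076. TC = 2053 + 348 = 2401. Profit = 2076 − 2401 = -$325.
By producing, the firm covers all variable cost plus $1728 of fixed cost; shutting down would lose the full $2053.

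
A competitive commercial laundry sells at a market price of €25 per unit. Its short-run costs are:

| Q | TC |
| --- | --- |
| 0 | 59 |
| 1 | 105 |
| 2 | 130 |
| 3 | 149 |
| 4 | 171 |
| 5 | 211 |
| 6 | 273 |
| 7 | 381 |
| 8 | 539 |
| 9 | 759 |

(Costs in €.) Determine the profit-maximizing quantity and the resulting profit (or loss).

Q = 0 (shut down); profit = -€59

Compute π = P·Q − TC at each output: Q=0: -59; Q=1: -80; Q=2: -80; Q=3: -74; Q=4: -71; Q=5: -86; Q=6: -123; Q=7: -206; Q=8: -339; Q=9: -534.
Profit is highest at Q = 0. Equivalently, the lowest AVC in the table is 112/4 ≈ €28 at Q = 4, and P = €25 falls below it — price never covers variable cost, so the firm shuts down and loses only its fixed cost.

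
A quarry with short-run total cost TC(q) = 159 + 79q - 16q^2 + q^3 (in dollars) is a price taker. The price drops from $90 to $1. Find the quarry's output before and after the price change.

MC = 79 - 32q + 3q^2; the shutdown threshold is min AVC = $15 (at q = 8).
With P = $90 above the shutdown price, P = MC gives q = 11.
At P = $1 < min AVC = $15, price no longer covers variable cost at any output, so the firm shuts down: q = 0.

Output falls from 11 to 0 (the firm shuts down)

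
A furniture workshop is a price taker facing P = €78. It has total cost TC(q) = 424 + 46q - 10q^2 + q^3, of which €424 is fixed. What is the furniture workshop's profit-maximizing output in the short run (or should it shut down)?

Produce at q = 8

Strip out fixed cost: VC = 46q - 10q^2 + q^3. Then AVC = 46 - 10q + q^2 and MC = 46 - 20q + 3q^2.
AVC hits its minimum where MC = AVC, at q = 5, giving min AVC = 46 - 10·5 + 5^2 = €21.
P = €78 exceeds min AVC = €21, so the firm stays open.
Set P = MC: 78 = 46 - 20q + 3q^2 → -32 - 20q + 3q^2 = 0. The roots are q = -4/3 and q = 8; the profit-maximizing output is on the rising part of MC, so q* = 8.
Check: AVC at q = 8 is €30 ≤ P, so revenue covers variable cost.
Profit = P·q − TC = 78·8 − 664 = -€40, a loss, but smaller than the €424 fixed cost the firm would lose by shutting down.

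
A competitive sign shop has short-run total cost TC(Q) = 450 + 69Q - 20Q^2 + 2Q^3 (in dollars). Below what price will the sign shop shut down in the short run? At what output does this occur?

The shutdown price is the minimum of AVC. VC = 69Q - 20Q^2 + 2Q^3, so AVC = 69 - 20Q + 2Q^2.
At the minimum of AVC, MC = AVC. MC = 69 - 40Q + 6Q^2; setting MC = AVC gives 4Q^2 - 20Q = 0, so Q = 5. min AVC = 19.
The firm shuts down for any P below $19.

$19 per unit, at Q = 5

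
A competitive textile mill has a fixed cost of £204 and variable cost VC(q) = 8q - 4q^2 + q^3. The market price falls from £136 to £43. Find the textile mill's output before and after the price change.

Output falls from 8 to 5

MC = 8 - 8q + 3q^2; the shutdown threshold is min AVC = £4 (at q = 2).
With P = £136 above the shutdown price, P = MC gives q = 8.
At P = £43 ≥ min AVC, set P = MC: q = 5. The firm stays open but cuts output.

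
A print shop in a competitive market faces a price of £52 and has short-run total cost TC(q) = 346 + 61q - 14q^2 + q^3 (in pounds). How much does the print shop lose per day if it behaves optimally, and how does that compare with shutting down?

AVC = 61 - 14q + q^2; min AVC = £12 at q = 7. Since P = £52 ≥ min AVC, the firm produces.
MC = 61 - 28q + 3q^2. Setting P = MC and taking the root on the rising branch gives q* = 9.
TR = 52·9 = 468. TC = 346 + 144 = 490. Profit = 468 − 490 = -£22.
Shutting down would mean losing the fixed cost of £346, so operating at a loss of £22 is better by £324.

Profit = -£22 at q = 9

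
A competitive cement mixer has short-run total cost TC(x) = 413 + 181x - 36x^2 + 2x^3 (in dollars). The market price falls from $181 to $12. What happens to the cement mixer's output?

MC = 181 - 72x + 6x^2; the shutdown threshold is min AVC = $19 (at x = 9).
At P = $181 ≥ min AVC, set P = MC on the rising branch: x = 12.
At P = $12 < min AVC = $19, price no longer covers variable cost at any output, so the firm shuts down: x = 0.

Output falls from 12 to 0 (the firm shuts down)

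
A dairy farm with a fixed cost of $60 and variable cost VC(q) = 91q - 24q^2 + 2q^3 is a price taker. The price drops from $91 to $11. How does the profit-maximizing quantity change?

Output falls from 8 to 0 (the firm shuts down)

AVC = 91 - 24q + 2q^2, minimized at q = 6 where min AVC = $19. MC = 91 - 48q + 6q^2.
With P = $91 above the shutdown price, P = MC gives q = 8.
At P = $11 < min AVC = $19, price no longer covers variable cost at any output, so the firm shuts down: q = 0.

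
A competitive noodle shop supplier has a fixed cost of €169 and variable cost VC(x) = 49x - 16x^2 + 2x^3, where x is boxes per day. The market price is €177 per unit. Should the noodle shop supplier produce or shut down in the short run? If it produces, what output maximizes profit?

Strip out fixed cost: VC = 49x - 16x^2 + 2x^3. Then AVC = 49 - 16x + 2x^2 and MC = 49 - 32x + 6x^2.
AVC hits its minimum where MC = AVC, at x = 4, giving min AVC = 49 - 16·4 + 2·4^2 = €17.
P = €177 exceeds min AVC = €17, so the firm stays open.
P = MC gives -128 - 32x + 6x^2 = 0, with roots -8/3 and 8. Take the larger (rising MC): x* = 8.
Check: AVC at x = 8 is €49 ≤ P, so revenue covers variable cost.
Profit = P·x − TC = 177·8 − 561 = €855.

Produce at x = 8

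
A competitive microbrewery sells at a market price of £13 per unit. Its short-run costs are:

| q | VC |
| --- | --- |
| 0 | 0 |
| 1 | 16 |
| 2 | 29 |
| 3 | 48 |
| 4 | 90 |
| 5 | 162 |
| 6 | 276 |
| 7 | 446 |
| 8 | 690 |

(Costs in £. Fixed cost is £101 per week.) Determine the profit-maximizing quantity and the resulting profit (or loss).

q = 0 (shut down); profit = -£101

Tabulate TR − TC: q=0: -101; q=1: -104; q=2: -104; q=3: -110; q=4: -139; q=5: -198; q=6: -299; q=7: -456; q=8: -687.
Profit is highest at q = 0. Equivalently, the lowest AVC in the table is 29/2 ≈ £14.50 at q = 2, and P = £13 falls below it — price never covers variable cost, so the firm shuts down and loses only its fixed cost.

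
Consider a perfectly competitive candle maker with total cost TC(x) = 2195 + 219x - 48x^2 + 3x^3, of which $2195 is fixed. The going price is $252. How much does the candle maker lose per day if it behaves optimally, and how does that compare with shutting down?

AVC = 219 - 48x + 3x^2; min AVC = $27 at x = 8. Since P = $252 ≥ min AVC, the firm produces.
MC = 219 - 96x + 9x^2. Setting P = MC and taking the root on the rising branch gives x* = 11.
TR = 252·11 = 2772. TC = 2195 + 594 = 2789. Profit = 2772 − 2789 = -$17.
That loss of $17 beats the $2195 the firm would lose by shutting down; producing recovers $2178 of fixed cost.

Profit = -$17 at x = 11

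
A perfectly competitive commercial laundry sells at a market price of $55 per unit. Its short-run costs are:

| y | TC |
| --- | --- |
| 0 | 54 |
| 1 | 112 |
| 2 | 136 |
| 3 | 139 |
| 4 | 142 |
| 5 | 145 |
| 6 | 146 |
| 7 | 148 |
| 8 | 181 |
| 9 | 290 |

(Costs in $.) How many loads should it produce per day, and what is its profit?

y = 8; profit = $259

Tabulate TR − TC: y=0: -54; y=1: -57; y=2: -26; y=3: 26; y=4: 78; y=5: 130; y=6: 184; y=7: 237; y=8: 259; y=9: 205.
Profit is maximized at y = 8. AVC there is 127/8 = $15.88 ≤ P, so producing beats shutting down (which would give -$54).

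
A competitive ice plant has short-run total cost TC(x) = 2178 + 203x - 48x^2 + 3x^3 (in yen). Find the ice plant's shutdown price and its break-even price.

AVC = 203 - 48x + 3x^2; minimized at x = 8, giving min AVC = ¥11. That is the shutdown price.
ATC = 2178/x + 203 - 48x + 3x^2. Setting dATC/dx = −2178/x^2 − 48 + 6x = 0 gives x = 11 (since 6·11^3 − 48·11^2 = 2178).
min ATC = 2178/11 + 203 − 48·11 + 3·11^2 = ¥236. That is the break-even price.
Between these two prices the firm operates at a loss; above ¥236 it earns a profit.

Shutdown price = ¥11; break-even price = ¥236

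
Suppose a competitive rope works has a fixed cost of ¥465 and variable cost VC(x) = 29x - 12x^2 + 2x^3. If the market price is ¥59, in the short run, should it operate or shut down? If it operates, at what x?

Strip out fixed cost: VC = 29x - 12x^2 + 2x^3. Then AVC = 29 - 12x + 2x^2 and MC = 29 - 24x + 6x^2.
The AVC parabola has its vertex at x = 12/4 = 3, where AVC = 29 - 12·3 + 2·3^2 = ¥11.
Since P = ¥59 ≥ min AVC = ¥11, price covers variable cost and the firm should produce.
P = MC gives -30 - 24x + 6x^2 = 0, with roots -1 and 5. Take the larger (rising MC): x* = 5.
Check: AVC at x = 5 is ¥19 ≤ P, so revenue covers variable cost.
Profit = P·x − TC = 59·5 − 560 = -¥265, a loss, but smaller than the ¥465 fixed cost the firm would lose by shutting down.

Produce at x = 5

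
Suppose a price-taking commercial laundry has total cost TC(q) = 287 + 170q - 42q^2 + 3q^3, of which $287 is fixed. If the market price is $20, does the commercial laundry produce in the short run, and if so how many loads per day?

Variable cost is VC = 170q - 42q^2 + 3q^3, so AVC = VC/q = 170 - 42q + 3q^2 and MC = dTC/dq = 170 - 84q + 9q^2.
AVC hits its minimum where MC = AVC, at q = 7, giving min AVC = 170 - 42·7 + 3·7^2 = $23.
Since P = $20 < min AVC = $23, price fails to cover variable cost at any output.
The firm minimizes its loss by shutting down and losing only its fixed cost of $287.

Shut down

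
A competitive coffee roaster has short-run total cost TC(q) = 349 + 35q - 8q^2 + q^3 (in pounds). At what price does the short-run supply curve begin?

The firm shuts down when price falls below the minimum of average variable cost. AVC = VC/q = 35 - 8q + q^2.
dAVC/dq = -8 + 2q = 0 gives q = 4. min AVC = 35 - 8·4 + 4^2 = 19.
So the shutdown price is £19.

£19 per unit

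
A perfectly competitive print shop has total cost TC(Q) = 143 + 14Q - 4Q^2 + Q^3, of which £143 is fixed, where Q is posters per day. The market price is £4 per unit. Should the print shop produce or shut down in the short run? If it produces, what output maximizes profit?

Shut down

From TC, MC = TC'(Q) = 14 - 8Q + 3Q^2 and AVC = VC/Q = 14 - 4Q + Q^2.
The AVC parabola has its vertex at Q = 4/2 = 2, where AVC = 14 - 4·2 + 2^2 = £10.
With P < min AVC (£4 < £10), every unit sold adds to the loss.
Shutting down limits the loss to fixed cost, £143.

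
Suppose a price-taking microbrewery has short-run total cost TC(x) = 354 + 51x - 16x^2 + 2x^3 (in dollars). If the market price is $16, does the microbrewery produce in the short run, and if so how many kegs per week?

Shut down

From TC, MC = TC'(x) = 51 - 32x + 6x^2 and AVC = VC/x = 51 - 16x + 2x^2.
The AVC parabola has its vertex at x = 16/4 = 4, where AVC = 51 - 16·4 + 2·4^2 = $19.
P = $16 lies below min AVC = $19; no output level covers variable cost.
Shutting down limits the loss to fixed cost, $354.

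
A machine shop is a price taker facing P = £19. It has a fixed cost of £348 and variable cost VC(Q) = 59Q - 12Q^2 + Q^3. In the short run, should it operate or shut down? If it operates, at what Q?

Strip out fixed cost: VC = 59Q - 12Q^2 + Q^3. Then AVC = 59 - 12Q + Q^2 and MC = 59 - 24Q + 3Q^2.
AVC is minimized where dAVC/dQ = -12 + 2Q = 0, at Q = 6; min AVC = 59 - 12·6 + 6^2 = £23.
Since P = £19 < min AVC = £23, price fails to cover variable cost at any output.
The firm minimizes its loss by shutting down and losing only its fixed cost of £348.

Shut down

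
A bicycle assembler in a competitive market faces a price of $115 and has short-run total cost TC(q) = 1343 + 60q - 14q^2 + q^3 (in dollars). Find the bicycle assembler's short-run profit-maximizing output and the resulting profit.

AVC = 60 - 14q + q^2 has its minimum $11 at q = 7; price $115 clears that bar, so the firm operates.
With MC = 60 - 28q + 3q^2, P = MC on the upward-sloping part at q* = 11.
TR = 115·11 = 1265. TC = 1343 + 297 = 1640. Profit = 1265 − 1640 = -$375.
That loss of $375 beats the $1343 the firm would lose by shutting down; producing recovers $968 of fixed cost.

Profit = -$375 at q = 11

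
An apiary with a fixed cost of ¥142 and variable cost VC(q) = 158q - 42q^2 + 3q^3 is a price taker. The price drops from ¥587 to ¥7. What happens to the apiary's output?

Output falls from 13 to 0 (the firm shuts down)

MC = 158 - 84q + 9q^2; the shutdown threshold is min AVC = ¥11 (at q = 7).
At P = ¥587 ≥ min AVC, set P = MC on the rising branch: q = 13.
At P = ¥7 < min AVC = ¥11, price no longer covers variable cost at any output, so the firm shuts down: q = 0.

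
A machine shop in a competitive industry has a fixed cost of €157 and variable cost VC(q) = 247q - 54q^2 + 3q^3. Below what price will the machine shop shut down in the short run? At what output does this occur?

The shutdown price is the minimum of AVC. VC = 247q - 54q^2 + 3q^3, so AVC = 247 - 54q + 3q^2.
dAVC/dq = -54 + 6q = 0 gives q = 9. min AVC = 247 - 54·9 + 3·9^2 = 4.
For P < €4 the firm produces nothing.

€4 per unit, at q = 9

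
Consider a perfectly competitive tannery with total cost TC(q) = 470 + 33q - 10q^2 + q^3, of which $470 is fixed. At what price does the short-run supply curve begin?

$8 per unit

The firm shuts down when price falls below the minimum of average variable cost. AVC = VC/q = 33 - 10q + q^2.
At the minimum of AVC, MC = AVC. MC = 33 - 20q + 3q^2; setting MC = AVC gives 2q^2 - 10q = 0, so q = 5. min AVC = 8.
The firm shuts down for any P below $8.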